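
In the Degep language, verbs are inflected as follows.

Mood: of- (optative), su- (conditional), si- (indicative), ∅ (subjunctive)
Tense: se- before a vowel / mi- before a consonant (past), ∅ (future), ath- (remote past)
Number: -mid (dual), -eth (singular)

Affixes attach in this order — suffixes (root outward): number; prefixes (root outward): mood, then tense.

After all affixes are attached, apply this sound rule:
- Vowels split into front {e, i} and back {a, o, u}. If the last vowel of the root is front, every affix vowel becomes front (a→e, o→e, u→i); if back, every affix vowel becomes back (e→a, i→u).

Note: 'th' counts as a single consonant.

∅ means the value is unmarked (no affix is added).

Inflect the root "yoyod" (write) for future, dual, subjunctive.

yoyodmud

Attach number dual -mid → yoyodmid.
mood = subjunctive: zero marking, form stays yoyodmid.
tense = future: zero marking, form stays yoyodmid.
Apply vowel harmony: yoyodmid → yoyodmud.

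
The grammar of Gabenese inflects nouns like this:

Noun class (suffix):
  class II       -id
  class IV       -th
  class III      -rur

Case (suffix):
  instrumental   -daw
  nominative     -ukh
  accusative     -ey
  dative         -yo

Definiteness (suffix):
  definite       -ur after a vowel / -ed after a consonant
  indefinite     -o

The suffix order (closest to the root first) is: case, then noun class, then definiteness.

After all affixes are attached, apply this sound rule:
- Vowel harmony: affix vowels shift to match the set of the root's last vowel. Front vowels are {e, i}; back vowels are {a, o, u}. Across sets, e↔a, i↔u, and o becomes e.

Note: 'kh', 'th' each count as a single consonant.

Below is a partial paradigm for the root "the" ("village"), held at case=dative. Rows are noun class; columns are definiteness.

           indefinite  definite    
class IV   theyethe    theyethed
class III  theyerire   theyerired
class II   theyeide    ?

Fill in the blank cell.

Attach case dative -yo → theyo.
Attach noun class class II -id → theyoid.
Attach definiteness definite -ed (after consonant 'd') → theyoided.
Apply vowel harmony: theyoided → theyeided.

theyeided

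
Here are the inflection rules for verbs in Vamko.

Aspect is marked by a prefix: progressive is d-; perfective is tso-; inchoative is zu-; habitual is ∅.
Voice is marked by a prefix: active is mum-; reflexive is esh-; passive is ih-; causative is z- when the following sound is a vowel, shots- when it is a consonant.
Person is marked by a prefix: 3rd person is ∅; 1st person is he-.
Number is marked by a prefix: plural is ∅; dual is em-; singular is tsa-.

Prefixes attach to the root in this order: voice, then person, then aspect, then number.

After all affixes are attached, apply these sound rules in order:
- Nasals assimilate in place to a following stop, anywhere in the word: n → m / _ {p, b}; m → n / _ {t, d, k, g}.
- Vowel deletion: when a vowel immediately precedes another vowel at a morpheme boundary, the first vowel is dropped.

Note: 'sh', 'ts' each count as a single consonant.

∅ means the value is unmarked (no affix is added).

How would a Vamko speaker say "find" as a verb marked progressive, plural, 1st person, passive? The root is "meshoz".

Attach voice passive ih- → ihmeshoz.
Attach person 1st person he- → heihmeshoz.
Attach aspect progressive d- → dheihmeshoz.
number = plural: zero marking, form stays dheihmeshoz.
Nasal assimilation: no change.
Apply vowel deletion: dheihmeshoz → dhihmeshoz.

dhihmeshoz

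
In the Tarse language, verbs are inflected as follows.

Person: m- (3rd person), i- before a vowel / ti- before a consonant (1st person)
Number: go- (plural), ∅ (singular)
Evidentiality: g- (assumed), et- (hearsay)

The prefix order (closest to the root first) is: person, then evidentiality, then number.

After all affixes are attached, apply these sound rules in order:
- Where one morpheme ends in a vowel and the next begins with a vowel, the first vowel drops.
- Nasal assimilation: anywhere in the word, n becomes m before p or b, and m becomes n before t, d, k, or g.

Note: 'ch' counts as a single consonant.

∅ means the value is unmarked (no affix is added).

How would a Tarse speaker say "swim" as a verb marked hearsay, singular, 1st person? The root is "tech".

ettitech

Attach person 1st person ti- (before consonant 't') → titech.
Attach evidentiality hearsay et- → ettitech.
number = singular: zero marking, form stays ettitech.
Vowel deletion: no change.
Nasal assimilation: no change.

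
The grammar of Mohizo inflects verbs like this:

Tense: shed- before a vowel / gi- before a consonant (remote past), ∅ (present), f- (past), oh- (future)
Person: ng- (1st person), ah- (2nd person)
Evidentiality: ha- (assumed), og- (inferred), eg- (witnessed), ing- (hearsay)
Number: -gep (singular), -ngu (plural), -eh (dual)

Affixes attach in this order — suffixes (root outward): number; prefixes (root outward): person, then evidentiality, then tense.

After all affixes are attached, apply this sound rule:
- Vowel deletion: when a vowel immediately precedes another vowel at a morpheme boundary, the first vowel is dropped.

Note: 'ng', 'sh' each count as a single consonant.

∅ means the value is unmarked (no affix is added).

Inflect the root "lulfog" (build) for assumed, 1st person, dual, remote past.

gihanglulfogeh

Attach number dual -eh → lulfogeh.
Attach person 1st person ng- → nglulfogeh.
Attach evidentiality assumed ha- → hanglulfogeh.
Attach tense remote past gi- (before consonant 'h') → gihanglulfogeh.
Vowel deletion: no change.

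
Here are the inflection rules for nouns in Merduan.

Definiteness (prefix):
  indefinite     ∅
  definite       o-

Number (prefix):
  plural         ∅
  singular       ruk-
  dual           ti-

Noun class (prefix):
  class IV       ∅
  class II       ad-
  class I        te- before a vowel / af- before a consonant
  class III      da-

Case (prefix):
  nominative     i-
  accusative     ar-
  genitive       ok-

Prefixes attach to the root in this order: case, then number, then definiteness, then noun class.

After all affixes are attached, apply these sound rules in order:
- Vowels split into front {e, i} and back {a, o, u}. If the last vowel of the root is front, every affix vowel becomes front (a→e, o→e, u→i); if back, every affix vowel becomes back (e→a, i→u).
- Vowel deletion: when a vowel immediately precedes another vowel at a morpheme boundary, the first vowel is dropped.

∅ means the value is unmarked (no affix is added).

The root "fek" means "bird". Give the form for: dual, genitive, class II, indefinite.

edtekfek

Attach case genitive ok- → okfek.
Attach number dual ti- → tiokfek.
definiteness = indefinite: zero marking, form stays tiokfek.
Attach noun class class II ad- → adtiokfek.
Apply vowel harmony: adtiokfek → edtiekfek.
Apply vowel deletion: edtiekfek → edtekfek.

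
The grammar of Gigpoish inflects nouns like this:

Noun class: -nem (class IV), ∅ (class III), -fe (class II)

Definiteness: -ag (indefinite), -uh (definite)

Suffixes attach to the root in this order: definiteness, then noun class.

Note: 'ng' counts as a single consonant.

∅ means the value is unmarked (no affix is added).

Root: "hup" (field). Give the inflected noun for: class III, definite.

hupuh

Attach definiteness definite -uh → hupuh.
noun class = class III: zero marking, form stays hupuh.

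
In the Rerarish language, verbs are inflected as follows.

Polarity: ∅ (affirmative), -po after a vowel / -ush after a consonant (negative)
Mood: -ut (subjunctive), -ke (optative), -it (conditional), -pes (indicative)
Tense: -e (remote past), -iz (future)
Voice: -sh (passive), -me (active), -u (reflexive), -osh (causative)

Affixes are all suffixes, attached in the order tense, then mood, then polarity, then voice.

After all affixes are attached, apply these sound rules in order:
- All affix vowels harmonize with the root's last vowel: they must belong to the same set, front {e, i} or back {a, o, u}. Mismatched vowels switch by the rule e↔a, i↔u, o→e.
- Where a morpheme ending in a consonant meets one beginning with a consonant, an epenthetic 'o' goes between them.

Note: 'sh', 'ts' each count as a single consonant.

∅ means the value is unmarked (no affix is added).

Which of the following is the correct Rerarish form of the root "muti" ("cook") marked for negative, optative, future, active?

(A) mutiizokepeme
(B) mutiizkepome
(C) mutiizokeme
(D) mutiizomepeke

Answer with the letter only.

A

Attach tense future -iz → mutiiz.
Attach mood optative -ke → mutiizke.
Attach polarity negative -po (after vowel 'e') → mutiizkepo.
Attach voice active -me → mutiizkepome.
Apply vowel harmony: mutiizkepome → mutiizkepeme.
Apply epenthesis: mutiizkepeme → mutiizokepeme.
So the correct form is mutiizokepeme, option (A).
(D) mutiizomepeke is wrong: it has the affixes in the wrong order.
(C) mutiizokeme is wrong: it uses affirmative instead of negative for polarity.
(B) mutiizkepome is wrong: it fails to apply the sound rule(s).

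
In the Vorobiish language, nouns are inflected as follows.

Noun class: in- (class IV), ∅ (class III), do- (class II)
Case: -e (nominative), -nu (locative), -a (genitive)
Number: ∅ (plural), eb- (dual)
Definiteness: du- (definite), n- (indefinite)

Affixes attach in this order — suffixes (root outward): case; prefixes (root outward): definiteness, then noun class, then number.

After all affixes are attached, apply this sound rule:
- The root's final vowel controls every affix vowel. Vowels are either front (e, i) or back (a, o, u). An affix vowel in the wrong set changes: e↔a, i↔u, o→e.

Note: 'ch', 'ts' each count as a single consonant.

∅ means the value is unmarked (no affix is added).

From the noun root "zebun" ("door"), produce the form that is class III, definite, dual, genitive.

Attach definiteness definite du- → duzebun.
noun class = class III: zero marking, form stays duzebun.
Attach case genitive -a → duzebuna.
Attach number dual eb- → ebduzebuna.
Apply vowel harmony: ebduzebuna → abduzebuna.

abduzebuna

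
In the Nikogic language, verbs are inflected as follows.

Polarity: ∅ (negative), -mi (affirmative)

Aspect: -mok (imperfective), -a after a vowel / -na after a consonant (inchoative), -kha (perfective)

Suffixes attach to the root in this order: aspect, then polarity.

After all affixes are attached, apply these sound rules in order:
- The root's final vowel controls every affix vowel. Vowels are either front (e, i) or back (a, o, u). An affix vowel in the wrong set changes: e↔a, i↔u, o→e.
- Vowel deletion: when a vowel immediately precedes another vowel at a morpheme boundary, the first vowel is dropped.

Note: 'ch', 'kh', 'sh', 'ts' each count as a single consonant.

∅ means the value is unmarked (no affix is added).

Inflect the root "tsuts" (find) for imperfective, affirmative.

Attach aspect imperfective -mok → tsutsmok.
Attach polarity affirmative -mi → tsutsmokmi.
Apply vowel harmony: tsutsmokmi → tsutsmokmu.
Vowel deletion: no change.

tsutsmokmu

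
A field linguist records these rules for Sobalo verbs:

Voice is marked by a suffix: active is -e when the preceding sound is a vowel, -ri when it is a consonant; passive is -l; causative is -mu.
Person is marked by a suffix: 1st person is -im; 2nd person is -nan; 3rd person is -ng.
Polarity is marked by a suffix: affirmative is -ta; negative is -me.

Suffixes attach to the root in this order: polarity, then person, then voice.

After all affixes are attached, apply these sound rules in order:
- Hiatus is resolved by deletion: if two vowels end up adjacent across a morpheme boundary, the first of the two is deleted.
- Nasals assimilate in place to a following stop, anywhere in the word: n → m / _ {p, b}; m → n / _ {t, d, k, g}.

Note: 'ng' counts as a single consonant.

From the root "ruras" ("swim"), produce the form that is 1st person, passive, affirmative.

rurastiml

Attach polarity affirmative -ta → rurasta.
Attach person 1st person -im → rurastaim.
Attach voice passive -l → rurastaiml.
Apply vowel deletion: rurastaiml → rurastiml.
Nasal assimilation: no change.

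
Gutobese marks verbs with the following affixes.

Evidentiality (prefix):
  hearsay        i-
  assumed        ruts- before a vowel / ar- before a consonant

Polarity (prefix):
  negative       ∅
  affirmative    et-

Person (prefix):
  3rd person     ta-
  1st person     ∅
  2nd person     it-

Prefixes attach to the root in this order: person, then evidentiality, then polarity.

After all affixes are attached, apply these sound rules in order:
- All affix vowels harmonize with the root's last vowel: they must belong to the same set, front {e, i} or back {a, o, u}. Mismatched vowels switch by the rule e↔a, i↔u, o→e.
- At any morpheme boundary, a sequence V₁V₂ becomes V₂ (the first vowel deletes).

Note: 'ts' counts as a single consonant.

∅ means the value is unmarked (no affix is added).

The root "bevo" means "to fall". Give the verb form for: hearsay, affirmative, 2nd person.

Attach person 2nd person it- → itbevo.
Attach evidentiality hearsay i- → iitbevo.
Attach polarity affirmative et- → etiitbevo.
Apply vowel harmony: etiitbevo → atuutbevo.
Apply vowel deletion: atuutbevo → atutbevo.

atutbevo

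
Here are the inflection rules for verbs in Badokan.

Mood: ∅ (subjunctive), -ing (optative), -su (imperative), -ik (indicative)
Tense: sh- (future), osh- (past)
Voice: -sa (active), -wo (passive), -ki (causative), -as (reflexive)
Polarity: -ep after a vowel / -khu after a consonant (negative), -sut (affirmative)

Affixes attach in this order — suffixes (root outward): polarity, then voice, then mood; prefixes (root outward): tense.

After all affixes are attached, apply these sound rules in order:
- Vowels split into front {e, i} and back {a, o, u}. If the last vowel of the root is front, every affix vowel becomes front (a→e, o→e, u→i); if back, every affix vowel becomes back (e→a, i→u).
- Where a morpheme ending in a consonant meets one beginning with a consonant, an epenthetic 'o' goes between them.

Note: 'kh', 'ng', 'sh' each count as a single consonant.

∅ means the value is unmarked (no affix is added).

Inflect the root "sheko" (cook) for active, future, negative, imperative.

Attach polarity negative -ep (after vowel 'o') → shekoep.
Attach tense future sh- → shshekoep.
Attach voice active -sa → shshekoepsa.
Attach mood imperative -su → shshekoepsasu.
Apply vowel harmony: shshekoepsasu → shshekoapsasu.
Apply epenthesis: shshekoapsasu → shoshekoaposasu.

shoshekoaposasu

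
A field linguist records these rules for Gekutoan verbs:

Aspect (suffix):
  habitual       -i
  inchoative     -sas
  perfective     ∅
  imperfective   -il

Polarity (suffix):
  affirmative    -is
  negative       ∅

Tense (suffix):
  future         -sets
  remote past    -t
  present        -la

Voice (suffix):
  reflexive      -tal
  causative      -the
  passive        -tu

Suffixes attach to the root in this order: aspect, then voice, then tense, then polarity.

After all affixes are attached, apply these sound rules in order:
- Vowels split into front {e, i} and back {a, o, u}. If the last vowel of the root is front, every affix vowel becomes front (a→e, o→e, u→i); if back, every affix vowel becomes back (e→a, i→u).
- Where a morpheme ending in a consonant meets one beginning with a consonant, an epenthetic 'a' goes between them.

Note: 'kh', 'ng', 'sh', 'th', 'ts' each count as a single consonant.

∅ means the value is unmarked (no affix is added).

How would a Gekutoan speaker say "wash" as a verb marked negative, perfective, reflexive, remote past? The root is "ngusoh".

aspect = perfective: zero marking, form stays ngusoh.
Attach voice reflexive -tal → ngusohtal.
Attach tense remote past -t → ngusohtalt.
polarity = negative: zero marking, form stays ngusohtalt.
Vowel harmony: no change.
Apply epenthesis: ngusohtalt → ngusohatalat.

ngusohatalat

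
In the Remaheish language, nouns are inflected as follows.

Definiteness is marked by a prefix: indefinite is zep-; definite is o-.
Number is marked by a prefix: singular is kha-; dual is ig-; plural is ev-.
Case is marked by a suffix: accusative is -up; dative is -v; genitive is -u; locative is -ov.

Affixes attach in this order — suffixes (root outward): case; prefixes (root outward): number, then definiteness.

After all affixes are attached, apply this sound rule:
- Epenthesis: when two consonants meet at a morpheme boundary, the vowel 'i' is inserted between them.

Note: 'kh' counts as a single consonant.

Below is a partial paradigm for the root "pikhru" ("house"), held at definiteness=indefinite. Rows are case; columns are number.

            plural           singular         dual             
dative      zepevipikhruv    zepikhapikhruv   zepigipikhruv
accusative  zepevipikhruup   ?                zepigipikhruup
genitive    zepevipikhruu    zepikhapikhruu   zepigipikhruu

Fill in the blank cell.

zepikhapikhruup

Attach number singular kha- → khapikhru.
Attach definiteness indefinite zep- → zepkhapikhru.
Attach case accusative -up → zepkhapikhruup.
Apply epenthesis: zepkhapikhruup → zepikhapikhruup.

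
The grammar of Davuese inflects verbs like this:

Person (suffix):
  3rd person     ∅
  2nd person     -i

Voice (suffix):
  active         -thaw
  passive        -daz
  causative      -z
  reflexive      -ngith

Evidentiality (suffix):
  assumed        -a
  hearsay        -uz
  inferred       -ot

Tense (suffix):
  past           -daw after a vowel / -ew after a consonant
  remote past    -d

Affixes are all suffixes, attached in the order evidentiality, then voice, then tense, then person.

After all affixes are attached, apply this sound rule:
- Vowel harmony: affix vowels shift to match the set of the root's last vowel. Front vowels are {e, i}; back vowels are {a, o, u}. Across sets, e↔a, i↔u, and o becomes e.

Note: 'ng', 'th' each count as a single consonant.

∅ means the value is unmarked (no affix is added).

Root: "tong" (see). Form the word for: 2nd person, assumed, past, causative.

Attach evidentiality assumed -a → tonga.
Attach voice causative -z → tongaz.
Attach tense past -ew (after consonant 'z') → tongazew.
Attach person 2nd person -i → tongazewi.
Apply vowel harmony: tongazewi → tongazawu.

tongazawu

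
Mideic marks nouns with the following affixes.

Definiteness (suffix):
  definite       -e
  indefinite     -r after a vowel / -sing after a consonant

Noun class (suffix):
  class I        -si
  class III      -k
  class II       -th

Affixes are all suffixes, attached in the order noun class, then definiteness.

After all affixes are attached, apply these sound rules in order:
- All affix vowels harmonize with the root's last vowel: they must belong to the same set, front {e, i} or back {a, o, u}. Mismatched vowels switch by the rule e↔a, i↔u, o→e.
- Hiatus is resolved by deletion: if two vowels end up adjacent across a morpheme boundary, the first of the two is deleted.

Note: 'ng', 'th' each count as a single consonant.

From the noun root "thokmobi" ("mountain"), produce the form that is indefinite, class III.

Attach noun class class III -k → thokmobik.
Attach definiteness indefinite -sing (after consonant 'k') → thokmobiksing.
Vowel harmony: no change.
Vowel deletion: no change.

thokmobiksing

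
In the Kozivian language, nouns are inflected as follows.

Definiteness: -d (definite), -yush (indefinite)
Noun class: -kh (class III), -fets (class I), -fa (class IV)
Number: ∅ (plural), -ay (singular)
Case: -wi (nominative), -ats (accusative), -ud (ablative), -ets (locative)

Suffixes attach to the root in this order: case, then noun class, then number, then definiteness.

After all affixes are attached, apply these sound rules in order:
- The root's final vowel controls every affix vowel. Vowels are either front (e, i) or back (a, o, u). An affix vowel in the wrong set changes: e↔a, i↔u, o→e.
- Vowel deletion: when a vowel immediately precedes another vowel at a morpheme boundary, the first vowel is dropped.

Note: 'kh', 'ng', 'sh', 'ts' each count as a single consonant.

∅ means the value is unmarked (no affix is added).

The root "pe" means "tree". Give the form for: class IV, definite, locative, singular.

petsfeyd

Attach case locative -ets → peets.
Attach noun class class IV -fa → peetsfa.
Attach number singular -ay → peetsfaay.
Attach definiteness definite -d → peetsfaayd.
Apply vowel harmony: peetsfaayd → peetsfeeyd.
Apply vowel deletion: peetsfeeyd → petsfeyd.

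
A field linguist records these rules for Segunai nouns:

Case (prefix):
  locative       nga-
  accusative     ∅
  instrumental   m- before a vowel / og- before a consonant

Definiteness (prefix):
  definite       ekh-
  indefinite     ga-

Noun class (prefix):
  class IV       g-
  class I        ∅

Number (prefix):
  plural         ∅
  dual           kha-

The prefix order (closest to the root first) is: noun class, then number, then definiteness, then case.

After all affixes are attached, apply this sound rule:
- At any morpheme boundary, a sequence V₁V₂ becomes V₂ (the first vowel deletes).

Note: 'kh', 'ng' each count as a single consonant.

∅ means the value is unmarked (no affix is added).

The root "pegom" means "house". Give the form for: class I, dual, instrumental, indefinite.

oggakhapegom

noun class = class I: zero marking, form stays pegom.
Attach number dual kha- → khapegom.
Attach definiteness indefinite ga- → gakhapegom.
Attach case instrumental og- (before consonant 'g') → oggakhapegom.
Vowel deletion: no change.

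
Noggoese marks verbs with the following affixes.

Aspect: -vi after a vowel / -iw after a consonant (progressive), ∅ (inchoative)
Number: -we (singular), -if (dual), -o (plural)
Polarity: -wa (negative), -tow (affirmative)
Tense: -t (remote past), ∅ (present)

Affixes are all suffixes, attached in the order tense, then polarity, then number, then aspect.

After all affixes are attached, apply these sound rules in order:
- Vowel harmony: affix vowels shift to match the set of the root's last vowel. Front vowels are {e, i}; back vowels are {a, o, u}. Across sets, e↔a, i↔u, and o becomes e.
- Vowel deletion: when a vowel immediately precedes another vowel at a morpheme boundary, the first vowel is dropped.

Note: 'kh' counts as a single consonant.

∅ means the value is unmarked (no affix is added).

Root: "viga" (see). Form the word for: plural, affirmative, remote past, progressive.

vigattowovu

Attach tense remote past -t → vigat.
Attach polarity affirmative -tow → vigattow.
Attach number plural -o → vigattowo.
Attach aspect progressive -vi (after vowel 'o') → vigattowovi.
Apply vowel harmony: vigattowovi → vigattowovu.
Vowel deletion: no change.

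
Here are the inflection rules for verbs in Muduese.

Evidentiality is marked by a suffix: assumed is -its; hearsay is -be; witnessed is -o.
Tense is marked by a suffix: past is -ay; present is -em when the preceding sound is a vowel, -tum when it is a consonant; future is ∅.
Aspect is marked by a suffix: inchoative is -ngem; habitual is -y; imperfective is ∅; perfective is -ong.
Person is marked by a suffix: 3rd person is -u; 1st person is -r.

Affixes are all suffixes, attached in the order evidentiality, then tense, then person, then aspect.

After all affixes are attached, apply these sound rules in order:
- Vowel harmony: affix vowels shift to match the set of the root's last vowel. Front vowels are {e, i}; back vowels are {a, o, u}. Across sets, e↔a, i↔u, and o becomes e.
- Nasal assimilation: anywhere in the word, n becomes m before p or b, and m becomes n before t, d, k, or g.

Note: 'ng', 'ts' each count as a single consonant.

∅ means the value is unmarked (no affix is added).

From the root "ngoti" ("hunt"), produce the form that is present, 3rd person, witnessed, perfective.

ngotieemieng

Attach evidentiality witnessed -o → ngotio.
Attach tense present -em (after vowel 'o') → ngotioem.
Attach person 3rd person -u → ngotioemu.
Attach aspect perfective -ong → ngotioemuong.
Apply vowel harmony: ngotioemuong → ngotieemieng.
Nasal assimilation: no change.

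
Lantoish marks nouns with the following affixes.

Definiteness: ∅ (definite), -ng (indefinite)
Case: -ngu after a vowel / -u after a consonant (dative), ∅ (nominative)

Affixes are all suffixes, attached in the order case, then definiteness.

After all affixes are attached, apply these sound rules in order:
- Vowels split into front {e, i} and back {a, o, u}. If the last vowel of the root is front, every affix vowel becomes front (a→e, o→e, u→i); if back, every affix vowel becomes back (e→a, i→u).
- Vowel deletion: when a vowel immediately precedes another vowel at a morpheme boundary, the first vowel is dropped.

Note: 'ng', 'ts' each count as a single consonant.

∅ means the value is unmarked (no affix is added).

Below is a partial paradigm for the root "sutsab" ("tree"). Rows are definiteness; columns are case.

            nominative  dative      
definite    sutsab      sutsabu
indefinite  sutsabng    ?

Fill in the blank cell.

sutsabung

Attach case dative -u (after consonant 'b') → sutsabu.
Attach definiteness indefinite -ng → sutsabung.
Vowel harmony: no change.
Vowel deletion: no change.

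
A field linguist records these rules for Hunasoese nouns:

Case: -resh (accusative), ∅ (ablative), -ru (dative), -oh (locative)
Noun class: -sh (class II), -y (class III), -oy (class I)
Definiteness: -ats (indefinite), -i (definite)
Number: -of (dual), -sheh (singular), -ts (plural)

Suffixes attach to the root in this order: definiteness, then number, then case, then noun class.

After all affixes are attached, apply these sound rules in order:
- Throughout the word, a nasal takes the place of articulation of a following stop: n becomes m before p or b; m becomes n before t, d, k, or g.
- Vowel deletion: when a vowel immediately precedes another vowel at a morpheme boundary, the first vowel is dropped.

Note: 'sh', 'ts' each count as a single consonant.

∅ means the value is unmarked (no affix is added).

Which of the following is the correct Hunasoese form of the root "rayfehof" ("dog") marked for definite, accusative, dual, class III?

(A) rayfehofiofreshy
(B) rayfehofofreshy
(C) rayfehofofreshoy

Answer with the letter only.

B

Attach definiteness definite -i → rayfehofi.
Attach number dual -of → rayfehofiof.
Attach case accusative -resh → rayfehofiofresh.
Attach noun class class III -y → rayfehofiofreshy.
Nasal assimilation: no change.
Apply vowel deletion: rayfehofiofreshy → rayfehofofreshy.
So the correct form is rayfehofofreshy, option (B).
(C) rayfehofofreshoy is wrong: it uses class I instead of class III for noun class.
(A) rayfehofiofreshy is wrong: it fails to apply the sound rule(s).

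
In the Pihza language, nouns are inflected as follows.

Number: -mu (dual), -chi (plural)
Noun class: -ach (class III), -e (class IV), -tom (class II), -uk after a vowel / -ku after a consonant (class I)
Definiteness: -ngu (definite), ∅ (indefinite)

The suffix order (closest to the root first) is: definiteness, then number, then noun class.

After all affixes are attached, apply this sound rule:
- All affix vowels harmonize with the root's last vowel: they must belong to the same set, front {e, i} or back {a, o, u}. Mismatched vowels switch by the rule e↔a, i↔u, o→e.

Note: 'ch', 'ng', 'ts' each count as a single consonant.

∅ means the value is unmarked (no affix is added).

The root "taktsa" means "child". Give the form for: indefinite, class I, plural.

taktsachuuk

definiteness = indefinite: zero marking, form stays taktsa.
Attach number plural -chi → taktsachi.
Attach noun class class I -uk (after vowel 'i') → taktsachiuk.
Apply vowel harmony: taktsachiuk → taktsachuuk.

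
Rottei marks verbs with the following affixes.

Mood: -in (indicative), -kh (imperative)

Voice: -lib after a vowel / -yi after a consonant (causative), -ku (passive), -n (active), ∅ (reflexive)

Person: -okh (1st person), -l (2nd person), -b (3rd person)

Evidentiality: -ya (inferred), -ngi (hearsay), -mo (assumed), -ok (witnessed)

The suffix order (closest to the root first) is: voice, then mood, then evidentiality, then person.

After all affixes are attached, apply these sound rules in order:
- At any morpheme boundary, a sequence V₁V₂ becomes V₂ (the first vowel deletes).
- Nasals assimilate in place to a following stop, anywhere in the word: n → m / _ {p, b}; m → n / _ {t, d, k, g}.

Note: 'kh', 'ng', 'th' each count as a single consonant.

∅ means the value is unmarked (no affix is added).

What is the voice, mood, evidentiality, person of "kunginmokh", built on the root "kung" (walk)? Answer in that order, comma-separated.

reflexive, indicative, assumed, 1st person

Segment: kung-in-mo-okh.
voice: ∅ → reflexive.
mood: -in → indicative.
evidentiality: -mo → assumed.
person: -okh → 1st person.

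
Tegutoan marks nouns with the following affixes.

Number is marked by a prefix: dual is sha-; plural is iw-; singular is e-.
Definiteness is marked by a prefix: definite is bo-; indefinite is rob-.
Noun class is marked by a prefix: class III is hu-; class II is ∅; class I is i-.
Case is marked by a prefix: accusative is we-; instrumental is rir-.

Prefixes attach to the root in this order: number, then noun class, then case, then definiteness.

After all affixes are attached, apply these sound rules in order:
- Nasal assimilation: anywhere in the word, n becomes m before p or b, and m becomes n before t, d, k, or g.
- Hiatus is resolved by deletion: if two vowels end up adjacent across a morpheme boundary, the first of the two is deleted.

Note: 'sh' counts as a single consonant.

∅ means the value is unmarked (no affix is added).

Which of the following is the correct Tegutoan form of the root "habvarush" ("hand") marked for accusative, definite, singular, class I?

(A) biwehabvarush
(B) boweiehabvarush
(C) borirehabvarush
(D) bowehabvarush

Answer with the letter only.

Attach number singular e- → ehabvarush.
Attach noun class class I i- → iehabvarush.
Attach case accusative we- → weiehabvarush.
Attach definiteness definite bo- → boweiehabvarush.
Nasal assimilation: no change.
Apply vowel deletion: boweiehabvarush → bowehabvarush.
So the correct form is bowehabvarush, option (D).
(B) boweiehabvarush is wrong: it fails to apply the sound rule(s).
(A) biwehabvarush is wrong: it has the affixes in the wrong order.
(C) borirehabvarush is wrong: it uses instrumental instead of accusative for case.

D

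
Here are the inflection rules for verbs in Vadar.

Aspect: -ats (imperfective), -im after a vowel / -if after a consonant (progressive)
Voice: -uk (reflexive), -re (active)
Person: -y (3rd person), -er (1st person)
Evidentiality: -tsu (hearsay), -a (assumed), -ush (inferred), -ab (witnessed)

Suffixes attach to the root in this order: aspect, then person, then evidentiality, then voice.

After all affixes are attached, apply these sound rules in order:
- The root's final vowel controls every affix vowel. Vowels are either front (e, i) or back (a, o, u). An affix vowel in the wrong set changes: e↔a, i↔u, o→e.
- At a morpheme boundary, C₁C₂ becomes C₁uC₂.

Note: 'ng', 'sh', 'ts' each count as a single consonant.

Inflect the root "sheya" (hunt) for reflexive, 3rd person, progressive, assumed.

sheyaumuyauk

Attach aspect progressive -im (after vowel 'a') → sheyaim.
Attach person 3rd person -y → sheyaimy.
Attach evidentiality assumed -a → sheyaimya.
Attach voice reflexive -uk → sheyaimyauk.
Apply vowel harmony: sheyaimyauk → sheyaumyauk.
Apply epenthesis: sheyaumyauk → sheyaumuyauk.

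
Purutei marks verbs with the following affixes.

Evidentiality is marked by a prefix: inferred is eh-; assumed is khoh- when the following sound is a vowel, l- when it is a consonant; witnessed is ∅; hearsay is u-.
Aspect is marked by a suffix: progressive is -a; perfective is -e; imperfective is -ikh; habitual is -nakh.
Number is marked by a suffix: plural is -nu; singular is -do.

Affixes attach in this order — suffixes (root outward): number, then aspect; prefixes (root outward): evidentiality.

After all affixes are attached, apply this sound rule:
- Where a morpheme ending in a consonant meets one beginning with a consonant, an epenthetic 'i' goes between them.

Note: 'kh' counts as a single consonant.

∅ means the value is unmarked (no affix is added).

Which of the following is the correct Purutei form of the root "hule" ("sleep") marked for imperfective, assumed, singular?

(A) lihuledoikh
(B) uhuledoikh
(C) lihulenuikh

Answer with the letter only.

Attach number singular -do → huledo.
Attach evidentiality assumed l- (before consonant 'h') → lhuledo.
Attach aspect imperfective -ikh → lhuledoikh.
Apply epenthesis: lhuledoikh → lihuledoikh.
So the correct form is lihuledoikh, option (A).
(B) uhuledoikh is wrong: it uses hearsay instead of assumed for evidentiality.
(C) lihulenuikh is wrong: it uses plural instead of singular for number.

A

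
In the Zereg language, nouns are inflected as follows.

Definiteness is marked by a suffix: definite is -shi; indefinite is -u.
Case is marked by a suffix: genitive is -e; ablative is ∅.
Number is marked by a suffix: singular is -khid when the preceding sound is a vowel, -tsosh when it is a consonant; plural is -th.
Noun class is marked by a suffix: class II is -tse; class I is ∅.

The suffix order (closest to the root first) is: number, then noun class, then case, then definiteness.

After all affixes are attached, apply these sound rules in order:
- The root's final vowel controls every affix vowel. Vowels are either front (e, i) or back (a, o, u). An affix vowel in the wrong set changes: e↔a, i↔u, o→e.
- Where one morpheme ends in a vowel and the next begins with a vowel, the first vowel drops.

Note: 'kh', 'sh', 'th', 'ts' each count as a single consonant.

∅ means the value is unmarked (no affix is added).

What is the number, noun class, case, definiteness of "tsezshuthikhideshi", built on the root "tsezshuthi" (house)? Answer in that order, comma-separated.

Segment: tsezshuthi-khid-e-shi.
number: -khid/tsosh → singular.
noun class: ∅ → class I.
case: -e → genitive.
definiteness: -shi → definite.

singular, class I, genitive, definite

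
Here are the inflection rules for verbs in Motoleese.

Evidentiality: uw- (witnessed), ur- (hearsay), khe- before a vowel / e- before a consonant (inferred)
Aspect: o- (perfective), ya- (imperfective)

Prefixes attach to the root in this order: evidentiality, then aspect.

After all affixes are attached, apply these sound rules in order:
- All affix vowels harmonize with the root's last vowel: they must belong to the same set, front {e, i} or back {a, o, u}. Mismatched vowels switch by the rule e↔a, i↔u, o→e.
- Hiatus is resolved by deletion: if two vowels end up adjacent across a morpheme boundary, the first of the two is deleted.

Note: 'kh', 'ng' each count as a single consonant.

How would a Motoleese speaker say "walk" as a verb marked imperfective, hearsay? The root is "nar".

yurnar

Attach evidentiality hearsay ur- → urnar.
Attach aspect imperfective ya- → yaurnar.
Vowel harmony: no change.
Apply vowel deletion: yaurnar → yurnar.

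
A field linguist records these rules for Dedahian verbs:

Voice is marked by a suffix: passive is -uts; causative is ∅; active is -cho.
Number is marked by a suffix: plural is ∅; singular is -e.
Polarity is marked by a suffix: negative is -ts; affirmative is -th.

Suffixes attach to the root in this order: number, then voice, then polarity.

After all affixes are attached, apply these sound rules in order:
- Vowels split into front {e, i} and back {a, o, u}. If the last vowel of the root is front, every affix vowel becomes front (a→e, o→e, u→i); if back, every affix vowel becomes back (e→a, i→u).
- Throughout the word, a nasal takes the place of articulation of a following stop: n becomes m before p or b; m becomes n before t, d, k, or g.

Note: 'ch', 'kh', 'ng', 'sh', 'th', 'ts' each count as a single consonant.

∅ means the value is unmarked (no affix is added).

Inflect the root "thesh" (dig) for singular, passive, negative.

Attach number singular -e → theshe.
Attach voice passive -uts → thesheuts.
Attach polarity negative -ts → thesheutsts.
Apply vowel harmony: thesheutsts → thesheitsts.
Nasal assimilation: no change.

thesheitsts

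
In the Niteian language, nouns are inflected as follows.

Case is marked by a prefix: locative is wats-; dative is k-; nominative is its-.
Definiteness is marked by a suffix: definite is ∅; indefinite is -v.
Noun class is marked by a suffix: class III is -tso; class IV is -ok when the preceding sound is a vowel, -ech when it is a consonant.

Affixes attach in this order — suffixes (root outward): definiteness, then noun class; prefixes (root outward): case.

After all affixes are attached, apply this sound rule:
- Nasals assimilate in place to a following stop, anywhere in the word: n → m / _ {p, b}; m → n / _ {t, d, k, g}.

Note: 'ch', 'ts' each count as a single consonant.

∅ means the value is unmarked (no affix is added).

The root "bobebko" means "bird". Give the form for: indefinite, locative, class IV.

watsbobebkovech

Attach definiteness indefinite -v → bobebkov.
Attach case locative wats- → watsbobebkov.
Attach noun class class IV -ech (after consonant 'v') → watsbobebkovech.
Nasal assimilation: no change.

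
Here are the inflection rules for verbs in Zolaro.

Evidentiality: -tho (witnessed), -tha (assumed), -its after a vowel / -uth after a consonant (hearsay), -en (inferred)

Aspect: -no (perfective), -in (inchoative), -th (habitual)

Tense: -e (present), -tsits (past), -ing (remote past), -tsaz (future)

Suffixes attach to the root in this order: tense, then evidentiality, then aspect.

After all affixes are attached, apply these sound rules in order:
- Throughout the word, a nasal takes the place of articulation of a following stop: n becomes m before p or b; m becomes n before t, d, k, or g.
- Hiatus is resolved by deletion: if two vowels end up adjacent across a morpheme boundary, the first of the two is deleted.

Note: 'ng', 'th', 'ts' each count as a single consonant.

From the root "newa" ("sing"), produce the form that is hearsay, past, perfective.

newatsitsuthno

Attach tense past -tsits → newatsits.
Attach evidentiality hearsay -uth (after consonant 'ts') → newatsitsuth.
Attach aspect perfective -no → newatsitsuthno.
Nasal assimilation: no change.
Vowel deletion: no change.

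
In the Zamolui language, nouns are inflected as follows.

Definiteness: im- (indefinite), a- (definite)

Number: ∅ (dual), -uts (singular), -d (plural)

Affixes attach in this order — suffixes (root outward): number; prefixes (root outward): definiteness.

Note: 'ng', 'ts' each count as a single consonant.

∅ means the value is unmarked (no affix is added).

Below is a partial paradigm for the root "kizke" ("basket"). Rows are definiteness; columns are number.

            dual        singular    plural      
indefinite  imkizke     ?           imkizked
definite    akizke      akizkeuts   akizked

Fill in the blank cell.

imkizkeuts

Attach definiteness indefinite im- → imkizke.
Attach number singular -uts → imkizkeuts.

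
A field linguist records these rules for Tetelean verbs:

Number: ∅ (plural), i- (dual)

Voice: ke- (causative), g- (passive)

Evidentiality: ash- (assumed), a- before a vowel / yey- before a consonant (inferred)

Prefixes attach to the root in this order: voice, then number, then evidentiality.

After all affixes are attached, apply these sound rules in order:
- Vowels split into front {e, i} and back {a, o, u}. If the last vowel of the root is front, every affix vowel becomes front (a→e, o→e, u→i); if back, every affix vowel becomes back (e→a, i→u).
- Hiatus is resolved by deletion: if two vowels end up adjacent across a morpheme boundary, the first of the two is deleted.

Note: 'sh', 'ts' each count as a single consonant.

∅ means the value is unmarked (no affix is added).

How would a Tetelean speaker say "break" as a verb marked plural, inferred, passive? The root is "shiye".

yeygshiye

Attach voice passive g- → gshiye.
number = plural: zero marking, form stays gshiye.
Attach evidentiality inferred yey- (before consonant 'g') → yeygshiye.
Vowel harmony: no change.
Vowel deletion: no change.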